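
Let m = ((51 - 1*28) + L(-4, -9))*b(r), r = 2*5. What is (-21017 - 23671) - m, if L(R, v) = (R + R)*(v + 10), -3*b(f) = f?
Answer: -44638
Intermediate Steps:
r = 10
b(f) = -f/3
L(R, v) = 2*R*(10 + v) (L(R, v) = (2*R)*(10 + v) = 2*R*(10 + v))
m = -50 (m = ((51 - 1*28) + 2*(-4)*(10 - 9))*(-⅓*10) = ((51 - 28) + 2*(-4)*1)*(-10/3) = (23 - 8)*(-10/3) = 15*(-10/3) = -50)
(-21017 - 23671) - m = (-21017 - 23671) - 1*(-50) = -44688 + 50 = -44638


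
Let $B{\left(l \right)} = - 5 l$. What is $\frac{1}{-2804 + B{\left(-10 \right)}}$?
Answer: $- \frac{1}{2754} \approx -0.00036311$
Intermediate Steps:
$\frac{1}{-2804 + B{\left(-10 \right)}} = \frac{1}{-2804 - -50} = \frac{1}{-2804 + 50} = \frac{1}{-2754} = - \frac{1}{2754}$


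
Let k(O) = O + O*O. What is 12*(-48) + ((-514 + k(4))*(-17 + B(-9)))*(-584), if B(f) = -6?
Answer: -6635984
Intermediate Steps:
k(O) = O + O²
12*(-48) + ((-514 + k(4))*(-17 + B(-9)))*(-584) = 12*(-48) + ((-514 + 4*(1 + 4))*(-17 - 6))*(-584) = -576 + ((-514 + 4*5)*(-23))*(-584) = -576 + ((-514 + 20)*(-23))*(-584) = -576 - 494*(-23)*(-584) = -576 + 11362*(-584) = -576 - 6635408 = -6635984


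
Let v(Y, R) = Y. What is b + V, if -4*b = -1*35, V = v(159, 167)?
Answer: 671/4 ≈ 167.75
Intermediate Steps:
V = 159
b = 35/4 (b = -(-1)*35/4 = -¼*(-35) = 35/4 ≈ 8.7500)
b + V = 35/4 + 159 = 671/4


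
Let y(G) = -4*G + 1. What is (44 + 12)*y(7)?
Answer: -1512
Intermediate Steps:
y(G) = 1 - 4*G
(44 + 12)*y(7) = (44 + 12)*(1 - 4*7) = 56*(1 - 28) = 56*(-27) = -1512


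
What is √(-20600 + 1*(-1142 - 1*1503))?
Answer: I*√23245 ≈ 152.46*I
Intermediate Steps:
√(-20600 + 1*(-1142 - 1*1503)) = √(-20600 + 1*(-1142 - 1503)) = √(-20600 + 1*(-2645)) = √(-20600 - 2645) = √(-23245) = I*√23245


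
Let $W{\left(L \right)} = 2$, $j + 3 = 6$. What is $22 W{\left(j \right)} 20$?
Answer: $880$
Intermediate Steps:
$j = 3$ ($j = -3 + 6 = 3$)
$22 W{\left(j \right)} 20 = 22 \cdot 2 \cdot 20 = 44 \cdot 20 = 880$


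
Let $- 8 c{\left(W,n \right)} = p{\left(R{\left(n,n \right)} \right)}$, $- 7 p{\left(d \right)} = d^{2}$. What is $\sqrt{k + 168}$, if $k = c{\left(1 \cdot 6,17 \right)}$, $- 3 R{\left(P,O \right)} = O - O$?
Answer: $2 \sqrt{42} \approx 12.961$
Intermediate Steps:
$R{\left(P,O \right)} = 0$ ($R{\left(P,O \right)} = - \frac{O - O}{3} = \left(- \frac{1}{3}\right) 0 = 0$)
$p{\left(d \right)} = - \frac{d^{2}}{7}$
$c{\left(W,n \right)} = 0$ ($c{\left(W,n \right)} = - \frac{\left(- \frac{1}{7}\right) 0^{2}}{8} = - \frac{\left(- \frac{1}{7}\right) 0}{8} = \left(- \frac{1}{8}\right) 0 = 0$)
$k = 0$
$\sqrt{k + 168} = \sqrt{0 + 168} = \sqrt{168} = 2 \sqrt{42}$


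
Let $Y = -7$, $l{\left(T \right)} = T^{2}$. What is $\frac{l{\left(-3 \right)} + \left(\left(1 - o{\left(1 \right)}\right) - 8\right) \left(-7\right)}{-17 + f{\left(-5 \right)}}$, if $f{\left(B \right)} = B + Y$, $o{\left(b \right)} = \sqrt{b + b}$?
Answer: $-2 - \frac{7 \sqrt{2}}{29} \approx -2.3414$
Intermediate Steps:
$o{\left(b \right)} = \sqrt{2} \sqrt{b}$ ($o{\left(b \right)} = \sqrt{2 b} = \sqrt{2} \sqrt{b}$)
$f{\left(B \right)} = -7 + B$ ($f{\left(B \right)} = B - 7 = -7 + B$)
$\frac{l{\left(-3 \right)} + \left(\left(1 - o{\left(1 \right)}\right) - 8\right) \left(-7\right)}{-17 + f{\left(-5 \right)}} = \frac{\left(-3\right)^{2} + \left(\left(1 - \sqrt{2} \sqrt{1}\right) - 8\right) \left(-7\right)}{-17 - 12} = \frac{9 + \left(\left(1 - \sqrt{2} \cdot 1\right) - 8\right) \left(-7\right)}{-17 - 12} = \frac{9 + \left(\left(1 - \sqrt{2}\right) - 8\right) \left(-7\right)}{-29} = \left(9 + \left(-7 - \sqrt{2}\right) \left(-7\right)\right) \left(- \frac{1}{29}\right) = \left(9 + \left(49 + 7 \sqrt{2}\right)\right) \left(- \frac{1}{29}\right) = \left(58 + 7 \sqrt{2}\right) \left(- \frac{1}{29}\right) = -2 - \frac{7 \sqrt{2}}{29}$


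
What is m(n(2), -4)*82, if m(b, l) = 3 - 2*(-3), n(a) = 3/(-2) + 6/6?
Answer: 738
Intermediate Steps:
n(a) = -1/2 (n(a) = 3*(-1/2) + 6*(1/6) = -3/2 + 1 = -1/2)
m(b, l) = 9 (m(b, l) = 3 + 6 = 9)
m(n(2), -4)*82 = 9*82 = 738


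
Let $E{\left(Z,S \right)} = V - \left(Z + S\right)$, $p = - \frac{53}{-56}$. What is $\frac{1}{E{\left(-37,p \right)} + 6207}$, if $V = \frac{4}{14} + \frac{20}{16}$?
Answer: $\frac{56}{349697} \approx 0.00016014$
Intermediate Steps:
$p = \frac{53}{56}$ ($p = \left(-53\right) \left(- \frac{1}{56}\right) = \frac{53}{56} \approx 0.94643$)
$V = \frac{43}{28}$ ($V = 4 \cdot \frac{1}{14} + 20 \cdot \frac{1}{16} = \frac{2}{7} + \frac{5}{4} = \frac{43}{28} \approx 1.5357$)
$E{\left(Z,S \right)} = \frac{43}{28} - S - Z$ ($E{\left(Z,S \right)} = \frac{43}{28} - \left(Z + S\right) = \frac{43}{28} - \left(S + Z\right) = \frac{43}{28} - S - Z$)
$\frac{1}{E{\left(-37,p \right)} + 6207} = \frac{1}{\left(\frac{43}{28} - \frac{53}{56} - -37\right) + 6207} = \frac{1}{\left(\frac{43}{28} - \frac{53}{56} + 37\right) + 6207} = \frac{1}{\frac{2105}{56} + 6207} = \frac{1}{\frac{349697}{56}} = \frac{56}{349697}$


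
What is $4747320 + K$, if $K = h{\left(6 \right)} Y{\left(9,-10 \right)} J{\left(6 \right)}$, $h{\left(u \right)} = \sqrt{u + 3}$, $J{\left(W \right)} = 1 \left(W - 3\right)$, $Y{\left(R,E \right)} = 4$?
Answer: $4747356$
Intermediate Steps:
$J{\left(W \right)} = -3 + W$ ($J{\left(W \right)} = 1 \left(-3 + W\right) = -3 + W$)
$h{\left(u \right)} = \sqrt{3 + u}$
$K = 36$ ($K = \sqrt{3 + 6} \cdot 4 \left(-3 + 6\right) = \sqrt{9} \cdot 4 \cdot 3 = 3 \cdot 4 \cdot 3 = 12 \cdot 3 = 36$)
$4747320 + K = 4747320 + 36 = 4747356$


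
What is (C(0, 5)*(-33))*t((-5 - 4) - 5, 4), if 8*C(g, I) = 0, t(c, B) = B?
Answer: 0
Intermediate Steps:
C(g, I) = 0 (C(g, I) = (1/8)*0 = 0)
(C(0, 5)*(-33))*t((-5 - 4) - 5, 4) = (0*(-33))*4 = 0*4 = 0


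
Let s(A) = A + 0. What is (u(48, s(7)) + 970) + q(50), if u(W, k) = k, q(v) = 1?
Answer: 978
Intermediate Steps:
s(A) = A
(u(48, s(7)) + 970) + q(50) = (7 + 970) + 1 = 977 + 1 = 978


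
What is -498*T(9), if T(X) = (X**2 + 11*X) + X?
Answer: -94122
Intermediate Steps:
T(X) = X**2 + 12*X
-498*T(9) = -4482*(12 + 9) = -4482*21 = -498*189 = -94122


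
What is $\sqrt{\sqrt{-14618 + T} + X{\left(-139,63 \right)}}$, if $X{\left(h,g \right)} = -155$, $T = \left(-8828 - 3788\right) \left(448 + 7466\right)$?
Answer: $\sqrt{-155 + i \sqrt{99857642}} \approx 70.139 + 71.236 i$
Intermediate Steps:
$T = -99843024$ ($T = \left(-12616\right) 7914 = -99843024$)
$\sqrt{\sqrt{-14618 + T} + X{\left(-139,63 \right)}} = \sqrt{\sqrt{-14618 - 99843024} - 155} = \sqrt{\sqrt{-99857642} - 155} = \sqrt{i \sqrt{99857642} - 155} = \sqrt{-155 + i \sqrt{99857642}}$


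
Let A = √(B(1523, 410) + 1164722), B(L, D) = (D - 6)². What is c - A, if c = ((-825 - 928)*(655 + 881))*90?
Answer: -242334720 - √1327938 ≈ -2.4234e+8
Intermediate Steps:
B(L, D) = (-6 + D)²
c = -242334720 (c = -1753*1536*90 = -2692608*90 = -242334720)
A = √1327938 (A = √((-6 + 410)² + 1164722) = √(404² + 1164722) = √(163216 + 1164722) = √1327938 ≈ 1152.4)
c - A = -242334720 - √1327938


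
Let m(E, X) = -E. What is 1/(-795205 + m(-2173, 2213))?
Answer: -1/793032 ≈ -1.2610e-6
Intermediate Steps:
1/(-795205 + m(-2173, 2213)) = 1/(-795205 - 1*(-2173)) = 1/(-795205 + 2173) = 1/(-793032) = -1/793032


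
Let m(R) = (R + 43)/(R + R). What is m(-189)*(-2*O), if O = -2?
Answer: 292/189 ≈ 1.5450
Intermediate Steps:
m(R) = (43 + R)/(2*R) (m(R) = (43 + R)/((2*R)) = (43 + R)*(1/(2*R)) = (43 + R)/(2*R))
m(-189)*(-2*O) = ((½)*(43 - 189)/(-189))*(-2*(-2)) = ((½)*(-1/189)*(-146))*4 = (73/189)*4 = 292/189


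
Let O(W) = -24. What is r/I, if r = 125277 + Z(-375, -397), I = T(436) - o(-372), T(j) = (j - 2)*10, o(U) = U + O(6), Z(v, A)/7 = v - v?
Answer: 125277/4736 ≈ 26.452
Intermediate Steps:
Z(v, A) = 0 (Z(v, A) = 7*(v - v) = 7*0 = 0)
o(U) = -24 + U (o(U) = U - 24 = -24 + U)
T(j) = -20 + 10*j (T(j) = (-2 + j)*10 = -20 + 10*j)
I = 4736 (I = (-20 + 10*436) - (-24 - 372) = (-20 + 4360) - 1*(-396) = 4340 + 396 = 4736)
r = 125277 (r = 125277 + 0 = 125277)
r/I = 125277/4736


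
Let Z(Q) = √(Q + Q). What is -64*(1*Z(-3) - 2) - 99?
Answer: 29 - 64*I*√6 ≈ 29.0 - 156.77*I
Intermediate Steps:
Z(Q) = √2*√Q (Z(Q) = √(2*Q) = √2*√Q)
-64*(1*Z(-3) - 2) - 99 = -64*(1*(√2*√(-3)) - 2) - 99 = -64*(1*(√2*(I*√3)) - 2) - 99 = -64*(1*(I*√6) - 2) - 99 = -64*(I*√6 - 2) - 99 = -64*(-2 + I*√6) - 99 = (128 - 64*I*√6) - 99 = 29 - 64*I*√6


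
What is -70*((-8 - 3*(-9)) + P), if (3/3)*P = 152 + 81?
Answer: -17640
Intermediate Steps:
P = 233 (P = 152 + 81 = 233)
-70*((-8 - 3*(-9)) + P) = -70*((-8 - 3*(-9)) + 233) = -70*((-8 + 27) + 233) = -70*(19 + 233) = -70*252 = -17640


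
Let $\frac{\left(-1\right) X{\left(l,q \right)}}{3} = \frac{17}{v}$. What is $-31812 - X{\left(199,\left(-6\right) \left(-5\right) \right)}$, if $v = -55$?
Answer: $- \frac{1749711}{55} \approx -31813.0$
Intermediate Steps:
$X{\left(l,q \right)} = \frac{51}{55}$ ($X{\left(l,q \right)} = - 3 \frac{17}{-55} = - 3 \cdot 17 \left(- \frac{1}{55}\right) = \left(-3\right) \left(- \frac{17}{55}\right) = \frac{51}{55}$)
$-31812 - X{\left(199,\left(-6\right) \left(-5\right) \right)} = -31812 - \frac{51}{55} = - \frac{1749711}{55}$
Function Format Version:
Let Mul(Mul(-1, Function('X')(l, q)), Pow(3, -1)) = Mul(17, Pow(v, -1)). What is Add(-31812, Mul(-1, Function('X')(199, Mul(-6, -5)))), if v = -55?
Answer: Rational(-1749711, 55) ≈ -31813.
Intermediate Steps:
Function('X')(l, q) = Rational(51, 55) (Function('X')(l, q) = Mul(-3, Mul(17, Pow(-55, -1))) = Mul(-3, Mul(17, Rational(-1, 55))) = Mul(-3, Rational(-17, 55)) = Rational(51, 55))
Add(-31812, Mul(-1, Function('X')(199, Mul(-6, -5)))) = Add(-31812, Mul(-1, Rational(51, 55))) = Add(-31812, Rational(-51, 55)) = Rational(-1749711, 55)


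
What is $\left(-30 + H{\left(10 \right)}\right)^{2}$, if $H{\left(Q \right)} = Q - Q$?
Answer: $900$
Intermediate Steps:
$H{\left(Q \right)} = 0$
$\left(-30 + H{\left(10 \right)}\right)^{2} = \left(-30 + 0\right)^{2} = \left(-30\right)^{2} = 900$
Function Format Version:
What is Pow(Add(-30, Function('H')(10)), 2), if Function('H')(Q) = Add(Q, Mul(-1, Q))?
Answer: 900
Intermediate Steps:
Function('H')(Q) = 0
Pow(Add(-30, Function('H')(10)), 2) = Pow(Add(-30, 0), 2) = Pow(-30, 2) = 900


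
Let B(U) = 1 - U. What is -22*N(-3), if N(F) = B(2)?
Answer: 22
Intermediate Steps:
N(F) = -1 (N(F) = 1 - 1*2 = 1 - 2 = -1)
-22*N(-3) = -22*(-1) = 22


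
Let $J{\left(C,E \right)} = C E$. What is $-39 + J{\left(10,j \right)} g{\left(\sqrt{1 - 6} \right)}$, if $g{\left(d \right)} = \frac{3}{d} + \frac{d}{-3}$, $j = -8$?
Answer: $-39 + \frac{224 i \sqrt{5}}{3} \approx -39.0 + 166.96 i$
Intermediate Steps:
$g{\left(d \right)} = \frac{3}{d} - \frac{d}{3}$ ($g{\left(d \right)} = \frac{3}{d} + d \left(- \frac{1}{3}\right) = \frac{3}{d} - \frac{d}{3}$)
$-39 + J{\left(10,j \right)} g{\left(\sqrt{1 - 6} \right)} = -39 + 10 \left(-8\right) \left(\frac{3}{\sqrt{1 - 6}} - \frac{\sqrt{1 - 6}}{3}\right) = -39 - 80 \left(\frac{3}{\sqrt{-5}} - \frac{\sqrt{-5}}{3}\right) = -39 - 80 \left(\frac{3}{i \sqrt{5}} - \frac{i \sqrt{5}}{3}\right) = -39 - 80 \left(3 \left(- \frac{i \sqrt{5}}{5}\right) - \frac{i \sqrt{5}}{3}\right) = -39 - 80 \left(- \frac{3 i \sqrt{5}}{5} - \frac{i \sqrt{5}}{3}\right) = -39 - 80 \left(- \frac{14 i \sqrt{5}}{15}\right) = -39 + \frac{224 i \sqrt{5}}{3}$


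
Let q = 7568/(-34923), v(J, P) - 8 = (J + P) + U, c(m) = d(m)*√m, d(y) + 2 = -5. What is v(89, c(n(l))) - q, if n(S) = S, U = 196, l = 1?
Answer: 9995546/34923 ≈ 286.22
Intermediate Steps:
d(y) = -7 (d(y) = -2 - 5 = -7)
c(m) = -7*√m
v(J, P) = 204 + J + P (v(J, P) = 8 + ((J + P) + 196) = 8 + (196 + J + P) = 204 + J + P)
q = -7568/34923 (q = 7568*(-1/34923) = -7568/34923 ≈ -0.21671)
v(89, c(n(l))) - q = (204 + 89 - 7*√1) - 1*(-7568/34923) = (204 + 89 - 7*1) + 7568/34923 = (204 + 89 - 7) + 7568/34923 = 286 + 7568/34923 = 9995546/34923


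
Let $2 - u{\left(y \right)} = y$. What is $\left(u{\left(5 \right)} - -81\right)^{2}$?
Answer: $6084$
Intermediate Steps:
$u{\left(y \right)} = 2 - y$
$\left(u{\left(5 \right)} - -81\right)^{2} = \left(\left(2 - 5\right) - -81\right)^{2} = \left(\left(2 - 5\right) + 81\right)^{2} = \left(-3 + 81\right)^{2} = 78^{2} = 6084$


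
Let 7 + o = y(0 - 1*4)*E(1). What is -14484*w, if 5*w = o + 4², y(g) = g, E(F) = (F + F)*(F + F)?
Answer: 101388/5 ≈ 20278.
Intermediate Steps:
E(F) = 4*F² (E(F) = (2*F)*(2*F) = 4*F²)
o = -23 (o = -7 + (0 - 1*4)*(4*1²) = -7 + (0 - 4)*(4*1) = -7 - 4*4 = -7 - 16 = -23)
w = -7/5 (w = (-23 + 4²)/5 = (-23 + 16)/5 = (⅕)*(-7) = -7/5 ≈ -1.4000)
-14484*w = -14484*(-7/5) = 101388/5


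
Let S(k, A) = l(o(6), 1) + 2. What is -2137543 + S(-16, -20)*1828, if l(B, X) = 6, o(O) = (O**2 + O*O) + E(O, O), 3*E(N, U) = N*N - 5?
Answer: -2122919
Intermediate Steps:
E(N, U) = -5/3 + N**2/3 (E(N, U) = (N*N - 5)/3 = (N**2 - 5)/3 = (-5 + N**2)/3 = -5/3 + N**2/3)
o(O) = -5/3 + 7*O**2/3 (o(O) = (O**2 + O*O) + (-5/3 + O**2/3) = (O**2 + O**2) + (-5/3 + O**2/3) = 2*O**2 + (-5/3 + O**2/3) = -5/3 + 7*O**2/3)
S(k, A) = 8 (S(k, A) = 6 + 2 = 8)
-2137543 + S(-16, -20)*1828 = -2137543 + 8*1828 = -2137543 + 14624 = -2122919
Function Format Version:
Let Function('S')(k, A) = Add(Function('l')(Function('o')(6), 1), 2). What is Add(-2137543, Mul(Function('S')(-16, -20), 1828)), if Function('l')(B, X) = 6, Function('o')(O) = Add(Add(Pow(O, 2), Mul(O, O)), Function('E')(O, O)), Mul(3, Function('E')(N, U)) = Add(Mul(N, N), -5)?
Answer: -2122919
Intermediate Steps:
Function('E')(N, U) = Add(Rational(-5, 3), Mul(Rational(1, 3), Pow(N, 2))) (Function('E')(N, U) = Mul(Rational(1, 3), Add(Mul(N, N), -5)) = Mul(Rational(1, 3), Add(Pow(N, 2), -5)) = Mul(Rational(1, 3), Add(-5, Pow(N, 2))) = Add(Rational(-5, 3), Mul(Rational(1, 3), Pow(N, 2))))
Function('o')(O) = Add(Rational(-5, 3), Mul(Rational(7, 3), Pow(O, 2))) (Function('o')(O) = Add(Add(Pow(O, 2), Mul(O, O)), Add(Rational(-5, 3), Mul(Rational(1, 3), Pow(O, 2)))) = Add(Add(Pow(O, 2), Pow(O, 2)), Add(Rational(-5, 3), Mul(Rational(1, 3), Pow(O, 2)))) = Add(Mul(2, Pow(O, 2)), Add(Rational(-5, 3), Mul(Rational(1, 3), Pow(O, 2)))) = Add(Rational(-5, 3), Mul(Rational(7, 3), Pow(O, 2))))
Function('S')(k, A) = 8 (Function('S')(k, A) = Add(6, 2) = 8)
Add(-2137543, Mul(Function('S')(-16, -20), 1828)) = Add(-2137543, Mul(8, 1828)) = Add(-2137543, 14624) = -2122919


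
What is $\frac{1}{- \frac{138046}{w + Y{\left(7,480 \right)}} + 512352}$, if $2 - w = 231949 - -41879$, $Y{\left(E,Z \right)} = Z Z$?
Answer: $\frac{21713}{11124767999} \approx 1.9518 \cdot 10^{-6}$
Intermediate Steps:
$Y{\left(E,Z \right)} = Z^{2}$
$w = -273826$ ($w = 2 - \left(231949 - -41879\right) = 2 - \left(231949 + 41879\right) = 2 - 273828 = -273826$)
$\frac{1}{- \frac{138046}{w + Y{\left(7,480 \right)}} + 512352} = \frac{1}{- \frac{138046}{-273826 + 480^{2}} + 512352} = \frac{1}{- \frac{138046}{-273826 + 230400} + 512352} = \frac{1}{- \frac{138046}{-43426} + 512352} = \frac{1}{\left(-138046\right) \left(- \frac{1}{43426}\right) + 512352} = \frac{1}{\frac{69023}{21713} + 512352} = \frac{1}{\frac{11124767999}{21713}} = \frac{21713}{11124767999}$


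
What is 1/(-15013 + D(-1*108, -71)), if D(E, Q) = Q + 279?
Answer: -1/14805 ≈ -6.7545e-5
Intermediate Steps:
D(E, Q) = 279 + Q
1/(-15013 + D(-1*108, -71)) = 1/(-15013 + (279 - 71)) = 1/(-15013 + 208) = 1/(-14805) = -1/14805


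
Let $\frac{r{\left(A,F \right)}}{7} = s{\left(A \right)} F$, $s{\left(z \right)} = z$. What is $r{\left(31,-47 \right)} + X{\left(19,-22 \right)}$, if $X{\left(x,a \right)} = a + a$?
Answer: $-10243$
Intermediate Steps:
$X{\left(x,a \right)} = 2 a$
$r{\left(A,F \right)} = 7 A F$
$r{\left(31,-47 \right)} + X{\left(19,-22 \right)} = 7 \cdot 31 \left(-47\right) + 2 \left(-22\right) = -10199 - 44 = -10243$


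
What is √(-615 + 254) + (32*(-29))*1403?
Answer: -1301984 + 19*I ≈ -1.302e+6 + 19.0*I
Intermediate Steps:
√(-615 + 254) + (32*(-29))*1403 = √(-361) - 928*1403 = 19*I - 1301984 = -1301984 + 19*I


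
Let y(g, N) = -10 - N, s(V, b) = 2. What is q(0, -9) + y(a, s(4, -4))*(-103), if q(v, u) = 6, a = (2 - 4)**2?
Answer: 1242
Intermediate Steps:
a = 4 (a = (-2)**2 = 4)
q(0, -9) + y(a, s(4, -4))*(-103) = 6 + (-10 - 1*2)*(-103) = 6 + (-10 - 2)*(-103) = 6 - 12*(-103) = 6 + 1236 = 1242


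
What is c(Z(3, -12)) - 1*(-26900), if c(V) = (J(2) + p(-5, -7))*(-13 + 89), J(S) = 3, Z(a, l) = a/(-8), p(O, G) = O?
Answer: 26748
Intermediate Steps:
Z(a, l) = -a/8 (Z(a, l) = a*(-1/8) = -a/8)
c(V) = -152 (c(V) = (3 - 5)*(-13 + 89) = -2*76 = -152)
c(Z(3, -12)) - 1*(-26900) = -152 - 1*(-26900) = -152 + 26900 = 26748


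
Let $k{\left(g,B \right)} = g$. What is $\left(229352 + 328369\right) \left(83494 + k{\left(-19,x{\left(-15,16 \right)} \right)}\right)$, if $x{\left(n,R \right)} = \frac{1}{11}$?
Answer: $46555760475$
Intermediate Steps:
$x{\left(n,R \right)} = \frac{1}{11}$
$\left(229352 + 328369\right) \left(83494 + k{\left(-19,x{\left(-15,16 \right)} \right)}\right) = \left(229352 + 328369\right) \left(83494 - 19\right) = 557721 \cdot 83475 = 46555760475$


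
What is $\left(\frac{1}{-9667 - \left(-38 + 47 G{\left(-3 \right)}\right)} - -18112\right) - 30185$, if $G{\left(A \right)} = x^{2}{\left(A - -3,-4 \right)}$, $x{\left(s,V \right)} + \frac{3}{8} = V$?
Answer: $- \frac{8135161727}{673831} \approx -12073.0$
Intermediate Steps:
$x{\left(s,V \right)} = - \frac{3}{8} + V$
$G{\left(A \right)} = \frac{1225}{64}$ ($G{\left(A \right)} = \left(- \frac{3}{8} - 4\right)^{2} = \left(- \frac{35}{8}\right)^{2} = \frac{1225}{64}$)
$\left(\frac{1}{-9667 - \left(-38 + 47 G{\left(-3 \right)}\right)} - -18112\right) - 30185 = \left(\frac{1}{-9667 + \left(\left(-47\right) \frac{1225}{64} + 38\right)} - -18112\right) - 30185 = \left(\frac{1}{-9667 + \left(- \frac{57575}{64} + 38\right)} + 18112\right) - 30185 = \left(\frac{1}{-9667 - \frac{55143}{64}} + 18112\right) - 30185 = \left(\frac{1}{- \frac{673831}{64}} + 18112\right) - 30185 = \left(- \frac{64}{673831} + 18112\right) - 30185 = \frac{12204427008}{673831} - 30185 = - \frac{8135161727}{673831}$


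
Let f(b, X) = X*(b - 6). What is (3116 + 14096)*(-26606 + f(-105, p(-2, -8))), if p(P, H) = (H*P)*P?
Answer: -396805448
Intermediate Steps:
p(P, H) = H*P²
f(b, X) = X*(-6 + b)
(3116 + 14096)*(-26606 + f(-105, p(-2, -8))) = (3116 + 14096)*(-26606 + (-8*(-2)²)*(-6 - 105)) = 17212*(-26606 - 8*4*(-111)) = 17212*(-26606 - 32*(-111)) = 17212*(-26606 + 3552) = 17212*(-23054) = -396805448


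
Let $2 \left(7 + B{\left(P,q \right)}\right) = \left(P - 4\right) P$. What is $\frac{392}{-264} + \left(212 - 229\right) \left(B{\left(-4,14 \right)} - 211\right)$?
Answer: $\frac{113273}{33} \approx 3432.5$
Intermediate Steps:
$B{\left(P,q \right)} = -7 + \frac{P \left(-4 + P\right)}{2}$ ($B{\left(P,q \right)} = -7 + \frac{\left(P - 4\right) P}{2} = -7 + \frac{\left(-4 + P\right) P}{2} = -7 + \frac{P \left(-4 + P\right)}{2}$)
$\frac{392}{-264} + \left(212 - 229\right) \left(B{\left(-4,14 \right)} - 211\right) = \frac{392}{-264} + \left(212 - 229\right) \left(\left(-7 + \frac{\left(-4\right)^{2}}{2} - -8\right) - 211\right) = 392 \left(- \frac{1}{264}\right) - 17 \left(\left(-7 + \frac{1}{2} \cdot 16 + 8\right) - 211\right) = - \frac{49}{33} - 17 \left(\left(-7 + 8 + 8\right) - 211\right) = - \frac{49}{33} - 17 \left(9 - 211\right) = - \frac{49}{33} - -3434 = - \frac{49}{33} + 3434 = \frac{113273}{33}$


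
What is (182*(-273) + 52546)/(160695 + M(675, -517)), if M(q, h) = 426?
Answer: 2860/161121 ≈ 0.017751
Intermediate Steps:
(182*(-273) + 52546)/(160695 + M(675, -517)) = (182*(-273) + 52546)/(160695 + 426) = (-49686 + 52546)/161121 = 2860*(1/161121) = 2860/161121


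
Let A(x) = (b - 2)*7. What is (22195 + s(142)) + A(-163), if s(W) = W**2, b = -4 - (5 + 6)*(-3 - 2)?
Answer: 42702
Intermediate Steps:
b = 51 (b = -4 - 11*(-5) = -4 - 1*(-55) = -4 + 55 = 51)
A(x) = 343 (A(x) = (51 - 2)*7 = 49*7 = 343)
(22195 + s(142)) + A(-163) = (22195 + 142**2) + 343 = (22195 + 20164) + 343 = 42359 + 343 = 42702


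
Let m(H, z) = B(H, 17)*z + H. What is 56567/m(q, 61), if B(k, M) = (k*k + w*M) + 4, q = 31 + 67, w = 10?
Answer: 56567/596556 ≈ 0.094823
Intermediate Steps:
q = 98
B(k, M) = 4 + k**2 + 10*M (B(k, M) = (k*k + 10*M) + 4 = (k**2 + 10*M) + 4 = 4 + k**2 + 10*M)
m(H, z) = H + z*(174 + H**2) (m(H, z) = (4 + H**2 + 10*17)*z + H = (4 + H**2 + 170)*z + H = (174 + H**2)*z + H = z*(174 + H**2) + H = H + z*(174 + H**2))
56567/m(q, 61) = 56567/(98 + 61*(174 + 98**2)) = 56567/(98 + 61*(174 + 9604)) = 56567/(98 + 61*9778) = 56567/(98 + 596458) = 56567/596556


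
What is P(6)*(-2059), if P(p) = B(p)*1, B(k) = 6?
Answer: -12354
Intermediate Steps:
P(p) = 6 (P(p) = 6*1 = 6)
P(6)*(-2059) = 6*(-2059) = -12354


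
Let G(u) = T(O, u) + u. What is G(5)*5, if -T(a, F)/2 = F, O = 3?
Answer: -25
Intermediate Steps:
T(a, F) = -2*F
G(u) = -u (G(u) = -2*u + u = -u)
G(5)*5 = -1*5*5 = -5*5 = -25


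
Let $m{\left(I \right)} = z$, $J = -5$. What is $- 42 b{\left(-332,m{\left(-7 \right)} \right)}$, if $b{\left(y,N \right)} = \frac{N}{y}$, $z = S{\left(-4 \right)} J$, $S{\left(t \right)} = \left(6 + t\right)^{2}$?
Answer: $- \frac{210}{83} \approx -2.5301$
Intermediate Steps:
$z = -20$ ($z = \left(6 - 4\right)^{2} \left(-5\right) = 2^{2} \left(-5\right) = 4 \left(-5\right) = -20$)
$m{\left(I \right)} = -20$
$- 42 b{\left(-332,m{\left(-7 \right)} \right)} = - 42 \left(- \frac{20}{-332}\right) = - 42 \left(\left(-20\right) \left(- \frac{1}{332}\right)\right) = \left(-42\right) \frac{5}{83} = - \frac{210}{83}$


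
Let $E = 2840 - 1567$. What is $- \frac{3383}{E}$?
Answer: $- \frac{3383}{1273} \approx -2.6575$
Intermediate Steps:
$E = 1273$
$- \frac{3383}{E} = - \frac{3383}{1273}$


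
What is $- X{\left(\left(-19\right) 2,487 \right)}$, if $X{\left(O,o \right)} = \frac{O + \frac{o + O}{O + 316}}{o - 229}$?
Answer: $\frac{10115}{71724} \approx 0.14103$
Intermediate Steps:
$X{\left(O,o \right)} = \frac{O + \frac{O + o}{316 + O}}{-229 + o}$
$- X{\left(\left(-19\right) 2,487 \right)} = - \frac{487 + \left(\left(-19\right) 2\right)^{2} + 317 \left(\left(-19\right) 2\right)}{-72364 - 229 \left(\left(-19\right) 2\right) + 316 \cdot 487 + \left(-19\right) 2 \cdot 487} = - \frac{487 + \left(-38\right)^{2} + 317 \left(-38\right)}{-72364 - -8702 + 153892 - 18506} = - \frac{487 + 1444 - 12046}{-72364 + 8702 + 153892 - 18506} = - \frac{-10115}{71724} = \left(-1\right) \left(- \frac{10115}{71724}\right) = \frac{10115}{71724}$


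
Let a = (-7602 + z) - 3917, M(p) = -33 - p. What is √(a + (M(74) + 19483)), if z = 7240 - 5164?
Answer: √9933 ≈ 99.664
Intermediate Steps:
z = 2076
a = -9443 (a = (-7602 + 2076) - 3917 = -5526 - 3917 = -9443)
√(a + (M(74) + 19483)) = √(-9443 + ((-33 - 1*74) + 19483)) = √(-9443 + ((-33 - 74) + 19483)) = √(-9443 + (-107 + 19483)) = √(-9443 + 19376) = √9933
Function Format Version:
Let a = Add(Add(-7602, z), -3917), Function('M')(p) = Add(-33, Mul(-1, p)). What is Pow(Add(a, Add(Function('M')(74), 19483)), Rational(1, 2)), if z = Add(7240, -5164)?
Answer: Pow(9933, Rational(1, 2)) ≈ 99.664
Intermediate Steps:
z = 2076
a = -9443 (a = Add(Add(-7602, 2076), -3917) = Add(-5526, -3917) = -9443)
Pow(Add(a, Add(Function('M')(74), 19483)), Rational(1, 2)) = Pow(Add(-9443, Add(Add(-33, Mul(-1, 74)), 19483)), Rational(1, 2)) = Pow(Add(-9443, Add(Add(-33, -74), 19483)), Rational(1, 2)) = Pow(Add(-9443, Add(-107, 19483)), Rational(1, 2)) = Pow(Add(-9443, 19376), Rational(1, 2)) = Pow(9933, Rational(1, 2))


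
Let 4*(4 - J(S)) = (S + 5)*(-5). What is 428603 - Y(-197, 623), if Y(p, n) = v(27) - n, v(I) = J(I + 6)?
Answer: 858349/2 ≈ 4.2917e+5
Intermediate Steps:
J(S) = 41/4 + 5*S/4 (J(S) = 4 - (S + 5)*(-5)/4 = 4 - (5 + S)*(-5)/4 = 4 - (-25 - 5*S)/4 = 4 + (25/4 + 5*S/4) = 41/4 + 5*S/4)
v(I) = 71/4 + 5*I/4 (v(I) = 41/4 + 5*(I + 6)/4 = 41/4 + 5*(6 + I)/4 = 41/4 + (15/2 + 5*I/4) = 71/4 + 5*I/4)
Y(p, n) = 103/2 - n (Y(p, n) = (71/4 + (5/4)*27) - n = (71/4 + 135/4) - n = 103/2 - n)
428603 - Y(-197, 623) = 428603 - (103/2 - 1*623) = 428603 - (103/2 - 623) = 428603 - 1*(-1143/2) = 428603 + 1143/2 = 858349/2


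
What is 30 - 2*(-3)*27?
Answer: 192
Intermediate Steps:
30 - 2*(-3)*27 = 30 + 6*27 = 30 + 162 = 192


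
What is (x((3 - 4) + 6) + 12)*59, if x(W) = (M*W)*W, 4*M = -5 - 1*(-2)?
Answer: -1593/4 ≈ -398.25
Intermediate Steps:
M = -¾ (M = (-5 - 1*(-2))/4 = (-5 + 2)/4 = (¼)*(-3) = -¾ ≈ -0.75000)
x(W) = -3*W²/4 (x(W) = (-3*W/4)*W = -3*W²/4)
(x((3 - 4) + 6) + 12)*59 = (-3*((3 - 4) + 6)²/4 + 12)*59 = (-3*(-1 + 6)²/4 + 12)*59 = (-¾*5² + 12)*59 = (-¾*25 + 12)*59 = (-75/4 + 12)*59 = -27/4*59 = -1593/4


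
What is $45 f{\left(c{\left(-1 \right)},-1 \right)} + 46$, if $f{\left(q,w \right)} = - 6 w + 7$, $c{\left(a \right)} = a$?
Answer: $631$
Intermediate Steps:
$f{\left(q,w \right)} = 7 - 6 w$
$45 f{\left(c{\left(-1 \right)},-1 \right)} + 46 = 45 \left(7 - -6\right) + 46 = 45 \left(7 + 6\right) + 46 = 45 \cdot 13 + 46 = 585 + 46 = 631$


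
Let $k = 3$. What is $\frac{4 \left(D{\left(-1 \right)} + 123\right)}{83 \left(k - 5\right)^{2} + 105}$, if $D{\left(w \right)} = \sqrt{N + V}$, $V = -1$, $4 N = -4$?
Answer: $\frac{492}{437} + \frac{4 i \sqrt{2}}{437} \approx 1.1259 + 0.012945 i$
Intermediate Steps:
$N = -1$ ($N = \frac{1}{4} \left(-4\right) = -1$)
$D{\left(w \right)} = i \sqrt{2}$ ($D{\left(w \right)} = \sqrt{-1 - 1} = \sqrt{-2} = i \sqrt{2}$)
$\frac{4 \left(D{\left(-1 \right)} + 123\right)}{83 \left(k - 5\right)^{2} + 105} = \frac{4 \left(i \sqrt{2} + 123\right)}{83 \left(3 - 5\right)^{2} + 105} = \frac{4 \left(123 + i \sqrt{2}\right)}{83 \left(-2\right)^{2} + 105} = \frac{492 + 4 i \sqrt{2}}{83 \cdot 4 + 105} = \frac{492 + 4 i \sqrt{2}}{332 + 105} = \frac{492 + 4 i \sqrt{2}}{437} = \left(492 + 4 i \sqrt{2}\right) \frac{1}{437} = \frac{492}{437} + \frac{4 i \sqrt{2}}{437}$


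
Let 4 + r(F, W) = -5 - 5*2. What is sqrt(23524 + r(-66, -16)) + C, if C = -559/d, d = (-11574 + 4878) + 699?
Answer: 559/5997 + sqrt(23505) ≈ 153.41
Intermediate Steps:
d = -5997 (d = -6696 + 699 = -5997)
r(F, W) = -19 (r(F, W) = -4 + (-5 - 5*2) = -4 + (-5 - 10) = -4 - 15 = -19)
C = 559/5997 (C = -559/(-5997) = -559*(-1/5997) = 559/5997 ≈ 0.093213)
sqrt(23524 + r(-66, -16)) + C = sqrt(23524 - 19) + 559/5997 = sqrt(23505) + 559/5997 = 559/5997 + sqrt(23505)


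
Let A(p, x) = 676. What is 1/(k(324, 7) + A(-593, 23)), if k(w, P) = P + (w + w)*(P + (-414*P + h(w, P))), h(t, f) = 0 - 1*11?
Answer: -1/1879813 ≈ -5.3197e-7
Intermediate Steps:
h(t, f) = -11 (h(t, f) = 0 - 11 = -11)
k(w, P) = P + 2*w*(-11 - 413*P) (k(w, P) = P + (w + w)*(P + (-414*P - 11)) = P + (2*w)*(P + (-11 - 414*P)) = P + (2*w)*(-11 - 413*P) = P + 2*w*(-11 - 413*P))
1/(k(324, 7) + A(-593, 23)) = 1/((7 - 22*324 - 826*7*324) + 676) = 1/((7 - 7128 - 1873368) + 676) = 1/(-1880489 + 676) = 1/(-1879813) = -1/1879813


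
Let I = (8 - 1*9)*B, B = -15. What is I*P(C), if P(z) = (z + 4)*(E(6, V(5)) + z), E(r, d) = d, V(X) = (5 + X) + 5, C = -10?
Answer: -450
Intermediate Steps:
V(X) = 10 + X
P(z) = (4 + z)*(15 + z) (P(z) = (z + 4)*((10 + 5) + z) = (4 + z)*(15 + z))
I = 15 (I = (8 - 1*9)*(-15) = (8 - 9)*(-15) = -1*(-15) = 15)
I*P(C) = 15*(60 + (-10)² + 19*(-10)) = 15*(60 + 100 - 190) = 15*(-30) = -450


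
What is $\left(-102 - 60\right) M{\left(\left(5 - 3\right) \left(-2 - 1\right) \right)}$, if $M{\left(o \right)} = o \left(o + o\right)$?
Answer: $-11664$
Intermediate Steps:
$M{\left(o \right)} = 2 o^{2}$ ($M{\left(o \right)} = o 2 o = 2 o^{2}$)
$\left(-102 - 60\right) M{\left(\left(5 - 3\right) \left(-2 - 1\right) \right)} = \left(-102 - 60\right) 2 \left(\left(5 - 3\right) \left(-2 - 1\right)\right)^{2} = - 162 \cdot 2 \left(2 \left(-3\right)\right)^{2} = - 162 \cdot 2 \left(-6\right)^{2} = - 162 \cdot 2 \cdot 36 = \left(-162\right) 72 = -11664$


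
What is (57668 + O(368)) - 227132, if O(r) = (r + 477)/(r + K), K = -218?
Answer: -5083751/30 ≈ -1.6946e+5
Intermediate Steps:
O(r) = (477 + r)/(-218 + r) (O(r) = (r + 477)/(r - 218) = (477 + r)/(-218 + r))
(57668 + O(368)) - 227132 = (57668 + (477 + 368)/(-218 + 368)) - 227132 = (57668 + 845/150) - 227132 = (57668 + (1/150)*845) - 227132 = (57668 + 169/30) - 227132 = 1730209/30 - 227132 = -5083751/30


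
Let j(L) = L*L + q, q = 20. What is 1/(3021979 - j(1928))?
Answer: -1/695225 ≈ -1.4384e-6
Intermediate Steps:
j(L) = 20 + L**2 (j(L) = L*L + 20 = L**2 + 20 = 20 + L**2)
1/(3021979 - j(1928)) = 1/(3021979 - (20 + 1928**2)) = 1/(3021979 - (20 + 3717184)) = 1/(3021979 - 1*3717204) = 1/(3021979 - 3717204) = 1/(-695225) = -1/695225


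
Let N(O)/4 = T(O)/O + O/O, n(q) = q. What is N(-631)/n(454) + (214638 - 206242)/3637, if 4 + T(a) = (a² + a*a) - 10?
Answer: -4585136646/520952969 ≈ -8.8014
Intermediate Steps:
T(a) = -14 + 2*a² (T(a) = -4 + ((a² + a*a) - 10) = -4 + ((a² + a²) - 10) = -4 + (2*a² - 10) = -4 + (-10 + 2*a²) = -14 + 2*a²)
N(O) = 4 + 4*(-14 + 2*O²)/O (N(O) = 4*((-14 + 2*O²)/O + O/O) = 4*((-14 + 2*O²)/O + 1) = 4*(1 + (-14 + 2*O²)/O) = 4 + 4*(-14 + 2*O²)/O)
N(-631)/n(454) + (214638 - 206242)/3637 = (4 - 56/(-631) + 8*(-631))/454 + (214638 - 206242)/3637 = (4 - 56*(-1/631) - 5048)*(1/454) + 8396*(1/3637) = (4 + 56/631 - 5048)*(1/454) + 8396/3637 = -3182708/631*1/454 + 8396/3637 = -1591354/143237 + 8396/3637 = -4585136646/520952969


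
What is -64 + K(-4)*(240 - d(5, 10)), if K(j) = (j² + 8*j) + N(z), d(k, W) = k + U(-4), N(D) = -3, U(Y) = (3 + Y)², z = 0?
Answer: -4510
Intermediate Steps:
d(k, W) = 1 + k (d(k, W) = k + (3 - 4)² = k + (-1)² = k + 1 = 1 + k)
K(j) = -3 + j² + 8*j (K(j) = (j² + 8*j) - 3 = -3 + j² + 8*j)
-64 + K(-4)*(240 - d(5, 10)) = -64 + (-3 + (-4)² + 8*(-4))*(240 - (1 + 5)) = -64 + (-3 + 16 - 32)*(240 - 1*6) = -64 - 19*(240 - 6) = -64 - 19*234 = -64 - 4446 = -4510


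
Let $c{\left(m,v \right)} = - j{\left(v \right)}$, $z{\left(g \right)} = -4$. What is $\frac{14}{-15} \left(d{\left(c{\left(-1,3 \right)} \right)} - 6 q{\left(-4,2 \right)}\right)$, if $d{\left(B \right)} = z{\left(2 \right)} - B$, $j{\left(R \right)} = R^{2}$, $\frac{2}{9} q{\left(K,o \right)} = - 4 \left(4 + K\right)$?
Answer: $- \frac{14}{3} \approx -4.6667$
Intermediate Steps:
$q{\left(K,o \right)} = -72 - 18 K$ ($q{\left(K,o \right)} = \frac{9 \left(- 4 \left(4 + K\right)\right)}{2} = \frac{9 \left(-16 - 4 K\right)}{2} = -72 - 18 K$)
$c{\left(m,v \right)} = - v^{2}$
$d{\left(B \right)} = -4 - B$
$\frac{14}{-15} \left(d{\left(c{\left(-1,3 \right)} \right)} - 6 q{\left(-4,2 \right)}\right) = \frac{14}{-15} \left(\left(-4 - - 3^{2}\right) - 6 \left(-72 - -72\right)\right) = 14 \left(- \frac{1}{15}\right) \left(\left(-4 - \left(-1\right) 9\right) - 6 \left(-72 + 72\right)\right) = - \frac{14 \left(\left(-4 - -9\right) - 0\right)}{15} = - \frac{14 \left(\left(-4 + 9\right) + 0\right)}{15} = - \frac{14 \left(5 + 0\right)}{15} = \left(- \frac{14}{15}\right) 5 = - \frac{14}{3}$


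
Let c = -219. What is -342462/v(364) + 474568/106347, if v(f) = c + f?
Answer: -36350993954/15420315 ≈ -2357.3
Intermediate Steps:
v(f) = -219 + f
-342462/v(364) + 474568/106347 = -342462/(-219 + 364) + 474568/106347 = -342462/145 + 474568*(1/106347) = -342462*1/145 + 474568/106347 = -342462/145 + 474568/106347 = -36350993954/15420315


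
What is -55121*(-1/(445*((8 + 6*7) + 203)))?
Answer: 5011/10235 ≈ 0.48959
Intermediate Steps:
-55121*(-1/(445*((8 + 6*7) + 203))) = -55121*(-1/(445*((8 + 42) + 203))) = -55121*(-1/(445*(50 + 203))) = -55121/((-445*253)) = -55121/(-112585) = -55121*(-1/112585) = 5011/10235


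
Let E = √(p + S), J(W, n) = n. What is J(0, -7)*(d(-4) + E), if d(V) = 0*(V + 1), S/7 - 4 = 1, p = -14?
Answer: -7*√21 ≈ -32.078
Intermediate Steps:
S = 35 (S = 28 + 7*1 = 28 + 7 = 35)
d(V) = 0 (d(V) = 0*(1 + V) = 0)
E = √21 (E = √(-14 + 35) = √21 ≈ 4.5826)
J(0, -7)*(d(-4) + E) = -7*(0 + √21) = -7*√21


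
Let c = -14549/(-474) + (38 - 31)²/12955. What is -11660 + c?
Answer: -71411706679/6140670 ≈ -11629.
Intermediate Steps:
c = 188505521/6140670 (c = -14549*(-1/474) + 7²*(1/12955) = 14549/474 + 49*(1/12955) = 14549/474 + 49/12955 = 188505521/6140670 ≈ 30.698)
-11660 + c = -11660 + 188505521/6140670 = -71411706679/6140670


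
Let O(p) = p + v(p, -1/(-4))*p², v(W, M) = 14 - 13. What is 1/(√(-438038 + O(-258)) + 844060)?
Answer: 211015/178109413833 - I*√92933/356218827666 ≈ 1.1847e-6 - 8.5579e-10*I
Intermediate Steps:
v(W, M) = 1
O(p) = p + p² (O(p) = p + 1*p² = p + p²)
1/(√(-438038 + O(-258)) + 844060) = 1/(√(-438038 - 258*(1 - 258)) + 844060) = 1/(√(-438038 - 258*(-257)) + 844060) = 1/(√(-438038 + 66306) + 844060) = 1/(√(-371732) + 844060) = 1/(2*I*√92933 + 844060) = 1/(844060 + 2*I*√92933)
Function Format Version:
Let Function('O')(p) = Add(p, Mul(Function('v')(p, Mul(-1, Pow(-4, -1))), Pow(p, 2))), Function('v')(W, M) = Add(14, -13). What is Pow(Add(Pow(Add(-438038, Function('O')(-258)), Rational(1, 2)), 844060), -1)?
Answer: Add(Rational(211015, 178109413833), Mul(Rational(-1, 356218827666), I, Pow(92933, Rational(1, 2)))) ≈ Add(1.1847e-6, Mul(-8.5579e-10, I))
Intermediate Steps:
Function('v')(W, M) = 1
Function('O')(p) = Add(p, Pow(p, 2)) (Function('O')(p) = Add(p, Mul(1, Pow(p, 2))) = Add(p, Pow(p, 2)))
Pow(Add(Pow(Add(-438038, Function('O')(-258)), Rational(1, 2)), 844060), -1) = Pow(Add(Pow(Add(-438038, Mul(-258, Add(1, -258))), Rational(1, 2)), 844060), -1) = Pow(Add(Pow(Add(-438038, Mul(-258, -257)), Rational(1, 2)), 844060), -1) = Pow(Add(Pow(Add(-438038, 66306), Rational(1, 2)), 844060), -1) = Pow(Add(Pow(-371732, Rational(1, 2)), 844060), -1) = Pow(Add(Mul(2, I, Pow(92933, Rational(1, 2))), 844060), -1) = Pow(Add(844060, Mul(2, I, Pow(92933, Rational(1, 2)))), -1)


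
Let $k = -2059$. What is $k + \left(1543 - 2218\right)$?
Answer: $-2734$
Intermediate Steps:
$k + \left(1543 - 2218\right) = -2059 + \left(1543 - 2218\right) = -2059 - 675 = -2734$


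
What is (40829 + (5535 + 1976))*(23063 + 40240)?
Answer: 3060067020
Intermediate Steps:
(40829 + (5535 + 1976))*(23063 + 40240) = (40829 + 7511)*63303 = 48340*63303 = 3060067020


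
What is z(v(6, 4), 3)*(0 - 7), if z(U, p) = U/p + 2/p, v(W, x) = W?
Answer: -56/3 ≈ -18.667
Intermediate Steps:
z(U, p) = 2/p + U/p
z(v(6, 4), 3)*(0 - 7) = ((2 + 6)/3)*(0 - 7) = ((⅓)*8)*(-7) = (8/3)*(-7) = -56/3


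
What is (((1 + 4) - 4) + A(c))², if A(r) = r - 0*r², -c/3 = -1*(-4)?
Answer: 121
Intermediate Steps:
c = -12 (c = -(-3)*(-4) = -3*4 = -12)
A(r) = r (A(r) = r - 1*0 = r + 0 = r)
(((1 + 4) - 4) + A(c))² = (((1 + 4) - 4) - 12)² = ((5 - 4) - 12)² = (1 - 12)² = (-11)² = 121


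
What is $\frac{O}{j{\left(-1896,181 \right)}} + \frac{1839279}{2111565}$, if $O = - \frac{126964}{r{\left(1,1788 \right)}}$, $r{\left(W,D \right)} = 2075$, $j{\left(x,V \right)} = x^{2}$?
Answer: $\frac{228656021348569}{262511281126800} \approx 0.87103$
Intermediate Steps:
$O = - \frac{126964}{2075} \approx -61.188$
$\frac{O}{j{\left(-1896,181 \right)}} + \frac{1839279}{2111565} = - \frac{126964}{2075 \left(-1896\right)^{2}} + \frac{1839279}{2111565} = - \frac{126964}{2075 \cdot 3594816} + 1839279 \cdot \frac{1}{2111565} = \left(- \frac{126964}{2075}\right) \frac{1}{3594816} + \frac{613093}{703855} = - \frac{31741}{1864810800} + \frac{613093}{703855} = \frac{228656021348569}{262511281126800}$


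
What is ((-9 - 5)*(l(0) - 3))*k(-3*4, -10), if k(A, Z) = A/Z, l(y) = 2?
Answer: 84/5 ≈ 16.800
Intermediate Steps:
((-9 - 5)*(l(0) - 3))*k(-3*4, -10) = ((-9 - 5)*(2 - 3))*(-3*4/(-10)) = (-14*(-1))*(-12*(-⅒)) = 14*(6/5) = 84/5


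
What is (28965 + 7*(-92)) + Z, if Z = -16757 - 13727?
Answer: -2163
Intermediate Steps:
Z = -30484
(28965 + 7*(-92)) + Z = (28965 + 7*(-92)) - 30484 = (28965 - 644) - 30484 = 28321 - 30484 = -2163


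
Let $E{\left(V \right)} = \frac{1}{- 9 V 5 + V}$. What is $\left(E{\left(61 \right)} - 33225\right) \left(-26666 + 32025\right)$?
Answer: $- \frac{477893653459}{2684} \approx -1.7805 \cdot 10^{8}$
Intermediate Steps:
$E{\left(V \right)} = - \frac{1}{44 V}$ ($E{\left(V \right)} = \frac{1}{- 45 V + V} = \frac{1}{\left(-44\right) V} = - \frac{1}{44 V}$)
$\left(E{\left(61 \right)} - 33225\right) \left(-26666 + 32025\right) = \left(- \frac{1}{44 \cdot 61} - 33225\right) \left(-26666 + 32025\right) = \left(\left(- \frac{1}{44}\right) \frac{1}{61} - 33225\right) 5359 = \left(- \frac{1}{2684} - 33225\right) 5359 = \left(- \frac{89175901}{2684}\right) 5359 = - \frac{477893653459}{2684}$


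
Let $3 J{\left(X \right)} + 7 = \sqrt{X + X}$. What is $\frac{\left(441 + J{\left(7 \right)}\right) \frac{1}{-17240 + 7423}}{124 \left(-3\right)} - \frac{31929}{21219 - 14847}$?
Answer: $- \frac{3238874617}{646390548} + \frac{\sqrt{14}}{10955772} \approx -5.0107$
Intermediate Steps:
$J{\left(X \right)} = - \frac{7}{3} + \frac{\sqrt{2} \sqrt{X}}{3}$ ($J{\left(X \right)} = - \frac{7}{3} + \frac{\sqrt{X + X}}{3} = - \frac{7}{3} + \frac{\sqrt{2 X}}{3} = - \frac{7}{3} + \frac{\sqrt{2} \sqrt{X}}{3}$)
$\frac{\left(441 + J{\left(7 \right)}\right) \frac{1}{-17240 + 7423}}{124 \left(-3\right)} - \frac{31929}{21219 - 14847} = \frac{\left(441 - \left(\frac{7}{3} - \frac{\sqrt{2} \sqrt{7}}{3}\right)\right) \frac{1}{-17240 + 7423}}{124 \left(-3\right)} - \frac{31929}{21219 - 14847} = \frac{\left(441 - \left(\frac{7}{3} - \frac{\sqrt{14}}{3}\right)\right) \frac{1}{-9817}}{-372} - \frac{31929}{6372} = \left(\frac{1316}{3} + \frac{\sqrt{14}}{3}\right) \left(- \frac{1}{9817}\right) \left(- \frac{1}{372}\right) - \frac{10643}{2124} = \left(- \frac{1316}{29451} - \frac{\sqrt{14}}{29451}\right) \left(- \frac{1}{372}\right) - \frac{10643}{2124} = \left(\frac{329}{2738943} + \frac{\sqrt{14}}{10955772}\right) - \frac{10643}{2124} = - \frac{3238874617}{646390548} + \frac{\sqrt{14}}{10955772}$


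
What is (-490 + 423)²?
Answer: 4489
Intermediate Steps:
(-490 + 423)² = (-67)² = 4489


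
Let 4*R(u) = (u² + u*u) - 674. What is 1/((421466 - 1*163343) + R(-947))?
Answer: 1/706359 ≈ 1.4157e-6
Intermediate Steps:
R(u) = -337/2 + u²/2 (R(u) = ((u² + u*u) - 674)/4 = ((u² + u²) - 674)/4 = (2*u² - 674)/4 = (-674 + 2*u²)/4 = -337/2 + u²/2)
1/((421466 - 1*163343) + R(-947)) = 1/((421466 - 1*163343) + (-337/2 + (½)*(-947)²)) = 1/((421466 - 163343) + (-337/2 + (½)*896809)) = 1/(258123 + (-337/2 + 896809/2)) = 1/(258123 + 448236) = 1/706359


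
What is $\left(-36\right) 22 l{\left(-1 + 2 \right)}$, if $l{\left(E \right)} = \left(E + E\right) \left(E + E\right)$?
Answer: $-3168$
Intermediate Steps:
$l{\left(E \right)} = 4 E^{2}$ ($l{\left(E \right)} = 2 E 2 E = 4 E^{2}$)
$\left(-36\right) 22 l{\left(-1 + 2 \right)} = \left(-36\right) 22 \cdot 4 \left(-1 + 2\right)^{2} = - 792 \cdot 4 \cdot 1^{2} = - 792 \cdot 4 \cdot 1 = \left(-792\right) 4 = -3168$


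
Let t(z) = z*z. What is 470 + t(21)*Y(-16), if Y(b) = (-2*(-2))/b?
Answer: 1439/4 ≈ 359.75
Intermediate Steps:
t(z) = z²
Y(b) = 4/b
470 + t(21)*Y(-16) = 470 + 21²*(4/(-16)) = 470 + 441*(4*(-1/16)) = 470 + 441*(-¼) = 470 - 441/4 = 1439/4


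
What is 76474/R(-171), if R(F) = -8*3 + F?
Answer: -76474/195 ≈ -392.17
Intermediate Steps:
R(F) = -24 + F
76474/R(-171) = 76474/(-24 - 171) = 76474/(-195) = 76474*(-1/195) = -76474/195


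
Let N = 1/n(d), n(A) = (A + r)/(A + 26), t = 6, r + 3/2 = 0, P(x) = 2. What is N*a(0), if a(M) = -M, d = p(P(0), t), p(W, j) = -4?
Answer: 0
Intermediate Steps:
r = -3/2 (r = -3/2 + 0 = -3/2 ≈ -1.5000)
d = -4
n(A) = (-3/2 + A)/(26 + A) (n(A) = (A - 3/2)/(A + 26) = (-3/2 + A)/(26 + A))
N = -4 (N = 1/((-3/2 - 4)/(26 - 4)) = 1/(-11/2/22) = 1/((1/22)*(-11/2)) = 1/(-¼) = -4)
N*a(0) = -(-4)*0 = -4*0 = 0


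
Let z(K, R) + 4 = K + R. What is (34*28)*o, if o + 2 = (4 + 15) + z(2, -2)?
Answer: 12376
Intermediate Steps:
z(K, R) = -4 + K + R (z(K, R) = -4 + (K + R) = -4 + K + R)
o = 13 (o = -2 + ((4 + 15) + (-4 + 2 - 2)) = -2 + (19 - 4) = -2 + 15 = 13)
(34*28)*o = (34*28)*13 = 952*13 = 12376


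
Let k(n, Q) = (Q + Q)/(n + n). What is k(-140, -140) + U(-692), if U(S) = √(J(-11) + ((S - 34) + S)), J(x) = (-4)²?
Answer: 1 + I*√1402 ≈ 1.0 + 37.443*I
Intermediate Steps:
J(x) = 16
U(S) = √(-18 + 2*S) (U(S) = √(16 + ((S - 34) + S)) = √(16 + ((-34 + S) + S)) = √(16 + (-34 + 2*S)) = √(-18 + 2*S))
k(n, Q) = Q/n (k(n, Q) = (2*Q)/((2*n)) = (2*Q)*(1/(2*n)) = Q/n)
k(-140, -140) + U(-692) = -140/(-140) + √(-18 + 2*(-692)) = -140*(-1/140) + √(-18 - 1384) = 1 + √(-1402) = 1 + I*√1402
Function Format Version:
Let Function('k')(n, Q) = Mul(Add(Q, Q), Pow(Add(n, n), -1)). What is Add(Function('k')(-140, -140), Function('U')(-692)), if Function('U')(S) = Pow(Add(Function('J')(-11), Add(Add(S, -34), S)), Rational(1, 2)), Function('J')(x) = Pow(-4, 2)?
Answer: Add(1, Mul(I, Pow(1402, Rational(1, 2)))) ≈ Add(1.0000, Mul(37.443, I))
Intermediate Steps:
Function('J')(x) = 16
Function('U')(S) = Pow(Add(-18, Mul(2, S)), Rational(1, 2)) (Function('U')(S) = Pow(Add(16, Add(Add(S, -34), S)), Rational(1, 2)) = Pow(Add(16, Add(Add(-34, S), S)), Rational(1, 2)) = Pow(Add(16, Add(-34, Mul(2, S))), Rational(1, 2)) = Pow(Add(-18, Mul(2, S)), Rational(1, 2)))
Function('k')(n, Q) = Mul(Q, Pow(n, -1)) (Function('k')(n, Q) = Mul(Mul(2, Q), Pow(Mul(2, n), -1)) = Mul(Mul(2, Q), Mul(Rational(1, 2), Pow(n, -1))) = Mul(Q, Pow(n, -1)))
Add(Function('k')(-140, -140), Function('U')(-692)) = Add(Mul(-140, Pow(-140, -1)), Pow(Add(-18, Mul(2, -692)), Rational(1, 2))) = Add(Mul(-140, Rational(-1, 140)), Pow(Add(-18, -1384), Rational(1, 2))) = Add(1, Pow(-1402, Rational(1, 2))) = Add(1, Mul(I, Pow(1402, Rational(1, 2))))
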